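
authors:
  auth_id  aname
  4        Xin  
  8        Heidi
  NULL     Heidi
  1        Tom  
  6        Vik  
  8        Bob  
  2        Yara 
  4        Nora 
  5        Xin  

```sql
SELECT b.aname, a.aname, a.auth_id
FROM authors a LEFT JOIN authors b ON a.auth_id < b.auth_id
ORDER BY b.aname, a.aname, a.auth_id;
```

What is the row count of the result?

LEFT JOIN keeps every row from `authors a`; unmatched rows get NULL for `authors b`'s columns.
Matching on a.auth_id < b.auth_id. A NULL in a compared column never satisfies the condition.
- a[0] auth_id=4 → 4 match(es) in b → 4 row(s).
- a[1] auth_id=8 → no match; kept with NULLs on the b side.
- a[2] auth_id=NULL → no match; kept with NULLs on the b side.
- a[3] auth_id=1 → 7 match(es) in b → 7 row(s).
- a[4] auth_id=6 → 2 match(es) in b → 2 row(s).
- a[5] auth_id=8 → no match; kept with NULLs on the b side.
- a[6] auth_id=2 → 6 match(es) in b → 6 row(s).
- a[7] auth_id=4 → 4 match(es) in b → 4 row(s).
- a[8] auth_id=5 → 3 match(es) in b → 3 row(s).
Total: 26 matched + 3 padded = 29 rows.

29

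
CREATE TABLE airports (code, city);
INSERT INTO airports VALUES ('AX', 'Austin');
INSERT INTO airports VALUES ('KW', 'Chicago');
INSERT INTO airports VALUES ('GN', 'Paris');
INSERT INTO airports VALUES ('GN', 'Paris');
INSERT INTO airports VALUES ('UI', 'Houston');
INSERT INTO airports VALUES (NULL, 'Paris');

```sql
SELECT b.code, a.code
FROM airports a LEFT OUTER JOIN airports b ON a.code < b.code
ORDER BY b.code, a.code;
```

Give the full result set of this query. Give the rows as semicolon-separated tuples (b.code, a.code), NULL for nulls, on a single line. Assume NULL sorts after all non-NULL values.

LEFT JOIN keeps every row from `airports a`; unmatched rows get NULL for `airports b`'s columns.
Matching on a.code < b.code. A NULL in a compared column never satisfies the condition.
Matched pairs: 9; unmatched a rows kept: 2.

(GN, AX); (GN, AX); (KW, AX); (KW, GN); (KW, GN); (UI, AX); (UI, GN); (UI, GN); (UI, KW); (NULL, UI); (NULL, NULL)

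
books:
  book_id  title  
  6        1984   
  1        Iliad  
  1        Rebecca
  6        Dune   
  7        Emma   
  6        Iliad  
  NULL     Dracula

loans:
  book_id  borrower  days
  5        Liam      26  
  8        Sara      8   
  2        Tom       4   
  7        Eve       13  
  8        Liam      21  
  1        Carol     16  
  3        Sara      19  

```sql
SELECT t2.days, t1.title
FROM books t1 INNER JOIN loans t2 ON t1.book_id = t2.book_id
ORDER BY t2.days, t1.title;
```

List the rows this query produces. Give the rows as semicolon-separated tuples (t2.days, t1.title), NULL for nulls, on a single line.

(13, Emma); (16, Iliad); (16, Rebecca)

INNER JOIN keeps only pairs where the ON condition holds.
Matching on t1.book_id = t2.book_id. A NULL in a compared column never satisfies the condition.
- book_id=6: no matching t2 row, dropped.
- book_id=1: 1 matching t2 row(s), so 1 row(s) emitted.
- book_id=1: 1 matching t2 row(s), so 1 row(s) emitted.
- book_id=6: no matching t2 row, dropped.
- book_id=7: 1 matching t2 row(s), so 1 row(s) emitted.
- book_id=6: no matching t2 row, dropped.
- book_id=NULL: no matching t2 row, dropped.
After projecting and ordering:
t2.days | t1.title
13 | Emma
16 | Iliad
16 | Rebecca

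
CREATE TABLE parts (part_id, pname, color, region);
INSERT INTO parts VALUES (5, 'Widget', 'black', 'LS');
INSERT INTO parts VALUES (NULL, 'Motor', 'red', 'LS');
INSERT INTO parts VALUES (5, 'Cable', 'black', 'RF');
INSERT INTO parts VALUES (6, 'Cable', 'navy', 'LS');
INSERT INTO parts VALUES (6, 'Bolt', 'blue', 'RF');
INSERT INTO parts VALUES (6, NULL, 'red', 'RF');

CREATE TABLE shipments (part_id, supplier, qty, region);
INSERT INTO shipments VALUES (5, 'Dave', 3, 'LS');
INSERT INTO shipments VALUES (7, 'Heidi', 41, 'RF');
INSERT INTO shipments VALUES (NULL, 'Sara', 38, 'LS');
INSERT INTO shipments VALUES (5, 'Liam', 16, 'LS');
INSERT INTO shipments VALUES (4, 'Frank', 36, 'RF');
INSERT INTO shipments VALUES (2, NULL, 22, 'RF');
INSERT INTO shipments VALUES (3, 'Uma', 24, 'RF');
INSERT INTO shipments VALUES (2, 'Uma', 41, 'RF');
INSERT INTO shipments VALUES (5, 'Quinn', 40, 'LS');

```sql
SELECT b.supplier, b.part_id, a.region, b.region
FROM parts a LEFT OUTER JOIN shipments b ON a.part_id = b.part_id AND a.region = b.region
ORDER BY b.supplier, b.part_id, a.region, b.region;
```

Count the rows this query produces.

8

LEFT JOIN keeps every row from `parts`; unmatched rows get NULL for `shipments`'s columns.
Matching on a.part_id = b.part_id AND a.region = b.region. A NULL in a compared column never satisfies the condition.
- a row (part_id=5, region=LS): matches 3 b row(s) → 3 output row(s).
- a row (part_id=NULL, region=LS): no match → kept, b columns NULL.
- a row (part_id=5, region=RF): no match → kept, b columns NULL.
- a row (part_id=6, region=LS): no match → kept, b columns NULL.
- a row (part_id=6, region=RF): no match → kept, b columns NULL.
- a row (part_id=6, region=RF): no match → kept, b columns NULL.
Total: 3 matched + 5 padded = 8 rows.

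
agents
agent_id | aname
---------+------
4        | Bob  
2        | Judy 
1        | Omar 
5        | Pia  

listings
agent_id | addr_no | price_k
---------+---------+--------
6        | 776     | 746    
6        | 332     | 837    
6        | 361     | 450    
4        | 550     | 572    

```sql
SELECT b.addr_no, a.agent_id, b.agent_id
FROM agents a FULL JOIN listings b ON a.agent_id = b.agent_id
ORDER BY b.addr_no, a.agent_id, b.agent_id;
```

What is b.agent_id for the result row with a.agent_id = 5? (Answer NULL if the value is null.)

NULL

FULL OUTER JOIN keeps every row from both sides; unmatched rows get NULL for the other side's columns.
Matching on a.agent_id = b.agent_id.
- a (agent_id=4) pairs with 1 row(s) of b.
- a (agent_id=2) has no partner → padded with NULL.
- a (agent_id=1) has no partner → padded with NULL.
- a (agent_id=5) has no partner → padded with NULL.
- 3 row(s) from b found no a partner → padded with NULL.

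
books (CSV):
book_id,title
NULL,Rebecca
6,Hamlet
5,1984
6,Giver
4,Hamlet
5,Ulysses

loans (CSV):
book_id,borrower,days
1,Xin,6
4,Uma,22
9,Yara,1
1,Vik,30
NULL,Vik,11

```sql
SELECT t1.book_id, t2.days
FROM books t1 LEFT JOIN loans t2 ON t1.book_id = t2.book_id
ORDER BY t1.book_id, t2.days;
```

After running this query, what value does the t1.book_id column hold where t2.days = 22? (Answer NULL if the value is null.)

LEFT JOIN keeps every row from `books`; unmatched rows get NULL for `loans`'s columns.
Matching on t1.book_id = t2.book_id. A NULL in a compared column never satisfies the condition.
Matched pairs: 1; unmatched t1 rows kept: 5.

4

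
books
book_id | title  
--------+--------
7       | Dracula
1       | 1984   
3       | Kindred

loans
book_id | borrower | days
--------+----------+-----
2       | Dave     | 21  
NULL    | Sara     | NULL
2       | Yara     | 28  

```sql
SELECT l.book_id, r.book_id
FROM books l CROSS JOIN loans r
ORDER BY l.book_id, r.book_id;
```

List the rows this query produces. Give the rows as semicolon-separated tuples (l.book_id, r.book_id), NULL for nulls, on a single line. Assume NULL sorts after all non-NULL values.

(1, 2); (1, 2); (1, NULL); (3, 2); (3, 2); (3, NULL); (7, 2); (7, 2); (7, NULL)

CROSS JOIN pairs every row of `books` with every row of `loans`: 3 × 3 = 9 rows.
After projecting and ordering:
l.book_id | r.book_id
1 | 2
1 | 2
1 | NULL
3 | 2
3 | 2
3 | NULL
7 | 2
7 | 2
7 | NULL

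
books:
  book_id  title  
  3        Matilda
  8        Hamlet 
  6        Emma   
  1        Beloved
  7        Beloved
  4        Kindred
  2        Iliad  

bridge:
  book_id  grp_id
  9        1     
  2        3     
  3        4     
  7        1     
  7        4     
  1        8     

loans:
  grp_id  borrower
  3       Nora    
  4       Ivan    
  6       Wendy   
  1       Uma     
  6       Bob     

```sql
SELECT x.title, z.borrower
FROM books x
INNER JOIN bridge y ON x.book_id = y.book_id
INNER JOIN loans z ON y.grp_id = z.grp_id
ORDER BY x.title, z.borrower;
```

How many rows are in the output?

Step 1 — x INNER JOIN y on book_id → 5 row(s).
Then INNER JOIN `loans z` on grp_id: keep only rows whose y.grp_id appears in z.
Result: 4 row(s).

4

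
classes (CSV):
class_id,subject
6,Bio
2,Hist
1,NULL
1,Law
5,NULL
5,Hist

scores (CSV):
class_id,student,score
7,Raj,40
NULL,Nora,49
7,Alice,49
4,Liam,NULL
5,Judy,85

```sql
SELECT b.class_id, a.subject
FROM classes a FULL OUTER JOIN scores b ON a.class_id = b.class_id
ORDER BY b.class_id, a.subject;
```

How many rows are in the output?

10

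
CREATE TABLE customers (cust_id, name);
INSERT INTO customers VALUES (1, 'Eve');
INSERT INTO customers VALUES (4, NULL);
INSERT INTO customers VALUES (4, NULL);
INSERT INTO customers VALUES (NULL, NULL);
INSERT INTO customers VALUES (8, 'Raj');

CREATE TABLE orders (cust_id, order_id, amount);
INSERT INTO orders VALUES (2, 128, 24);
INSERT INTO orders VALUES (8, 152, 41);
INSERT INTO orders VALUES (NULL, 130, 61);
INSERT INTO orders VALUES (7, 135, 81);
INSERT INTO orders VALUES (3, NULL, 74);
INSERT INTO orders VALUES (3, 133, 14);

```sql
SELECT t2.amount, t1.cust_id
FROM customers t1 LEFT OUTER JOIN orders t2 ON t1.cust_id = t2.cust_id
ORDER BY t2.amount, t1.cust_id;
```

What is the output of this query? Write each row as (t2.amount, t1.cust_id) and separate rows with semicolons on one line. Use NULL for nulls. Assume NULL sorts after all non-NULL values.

(41, 8); (NULL, 1); (NULL, 4); (NULL, 4); (NULL, NULL)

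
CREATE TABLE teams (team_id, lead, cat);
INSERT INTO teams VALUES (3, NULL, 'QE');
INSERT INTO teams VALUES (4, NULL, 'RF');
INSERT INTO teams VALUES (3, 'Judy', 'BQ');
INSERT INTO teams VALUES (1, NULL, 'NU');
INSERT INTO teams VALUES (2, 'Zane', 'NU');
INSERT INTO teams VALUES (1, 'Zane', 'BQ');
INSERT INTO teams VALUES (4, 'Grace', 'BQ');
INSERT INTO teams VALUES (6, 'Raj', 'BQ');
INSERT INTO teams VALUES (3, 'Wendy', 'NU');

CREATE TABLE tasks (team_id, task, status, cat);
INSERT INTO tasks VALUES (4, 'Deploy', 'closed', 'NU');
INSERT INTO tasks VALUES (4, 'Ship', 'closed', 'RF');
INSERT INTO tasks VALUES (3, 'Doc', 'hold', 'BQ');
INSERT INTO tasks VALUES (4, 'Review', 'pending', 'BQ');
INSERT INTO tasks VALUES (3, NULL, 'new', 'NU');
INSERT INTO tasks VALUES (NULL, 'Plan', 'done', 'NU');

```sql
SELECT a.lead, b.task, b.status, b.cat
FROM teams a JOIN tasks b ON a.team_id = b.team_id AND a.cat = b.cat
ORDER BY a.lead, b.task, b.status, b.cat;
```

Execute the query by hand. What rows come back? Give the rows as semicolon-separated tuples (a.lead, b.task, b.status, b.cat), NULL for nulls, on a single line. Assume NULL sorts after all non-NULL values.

(Grace, Review, pending, BQ); (Judy, Doc, hold, BQ); (Wendy, NULL, new, NU); (NULL, Ship, closed, RF)

INNER JOIN keeps only pairs where the ON condition holds.
Matching on a.team_id = b.team_id AND a.cat = b.cat. A NULL in a compared column never satisfies the condition.
Matched pairs: 4.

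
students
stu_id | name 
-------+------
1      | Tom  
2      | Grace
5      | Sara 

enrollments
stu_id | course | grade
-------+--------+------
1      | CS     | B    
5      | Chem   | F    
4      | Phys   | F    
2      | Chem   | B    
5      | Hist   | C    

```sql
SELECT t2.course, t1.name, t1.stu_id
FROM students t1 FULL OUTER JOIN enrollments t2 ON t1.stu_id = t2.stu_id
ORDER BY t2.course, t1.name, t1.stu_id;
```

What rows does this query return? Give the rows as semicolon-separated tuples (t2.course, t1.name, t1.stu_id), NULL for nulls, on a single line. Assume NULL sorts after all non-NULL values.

(CS, Tom, 1); (Chem, Grace, 2); (Chem, Sara, 5); (Hist, Sara, 5); (Phys, NULL, NULL)

FULL OUTER JOIN keeps every row from both sides; unmatched rows get NULL for the other side's columns.
Matching on t1.stu_id = t2.stu_id.
- t1 (stu_id=1) pairs with 1 row(s) of t2.
- t1 (stu_id=2) pairs with 1 row(s) of t2.
- t1 (stu_id=5) pairs with 2 row(s) of t2.
- plus 1 unmatched t2 row(s), each kept with NULL t1 columns.
After projecting and ordering:
t2.course | t1.name | t1.stu_id
CS | Tom | 1
Chem | Grace | 2
Chem | Sara | 5
Hist | Sara | 5
Phys | NULL | NULL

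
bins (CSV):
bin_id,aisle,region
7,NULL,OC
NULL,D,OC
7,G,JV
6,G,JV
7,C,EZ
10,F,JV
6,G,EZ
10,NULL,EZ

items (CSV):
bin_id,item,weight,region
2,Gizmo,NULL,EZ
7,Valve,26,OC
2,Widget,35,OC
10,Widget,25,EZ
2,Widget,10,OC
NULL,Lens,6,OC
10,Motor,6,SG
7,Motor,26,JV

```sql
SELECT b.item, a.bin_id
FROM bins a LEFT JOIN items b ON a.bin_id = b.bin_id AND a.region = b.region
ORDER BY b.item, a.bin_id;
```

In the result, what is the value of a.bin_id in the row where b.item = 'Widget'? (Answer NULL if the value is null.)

LEFT JOIN keeps every row from `bins`; unmatched rows get NULL for `items`'s columns.
Matching on a.bin_id = b.bin_id AND a.region = b.region. A NULL in a compared column never satisfies the condition.
Matched pairs: 3; unmatched a rows kept: 5.

10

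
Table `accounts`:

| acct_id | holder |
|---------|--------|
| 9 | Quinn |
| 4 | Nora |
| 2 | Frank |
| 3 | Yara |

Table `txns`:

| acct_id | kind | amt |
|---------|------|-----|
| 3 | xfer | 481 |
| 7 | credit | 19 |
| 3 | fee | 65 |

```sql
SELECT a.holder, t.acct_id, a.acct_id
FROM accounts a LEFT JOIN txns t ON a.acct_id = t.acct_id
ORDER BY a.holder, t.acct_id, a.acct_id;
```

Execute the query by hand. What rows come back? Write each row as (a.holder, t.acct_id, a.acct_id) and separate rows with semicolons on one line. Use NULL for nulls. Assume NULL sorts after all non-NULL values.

(Frank, NULL, 2); (Nora, NULL, 4); (Quinn, NULL, 9); (Yara, 3, 3); (Yara, 3, 3)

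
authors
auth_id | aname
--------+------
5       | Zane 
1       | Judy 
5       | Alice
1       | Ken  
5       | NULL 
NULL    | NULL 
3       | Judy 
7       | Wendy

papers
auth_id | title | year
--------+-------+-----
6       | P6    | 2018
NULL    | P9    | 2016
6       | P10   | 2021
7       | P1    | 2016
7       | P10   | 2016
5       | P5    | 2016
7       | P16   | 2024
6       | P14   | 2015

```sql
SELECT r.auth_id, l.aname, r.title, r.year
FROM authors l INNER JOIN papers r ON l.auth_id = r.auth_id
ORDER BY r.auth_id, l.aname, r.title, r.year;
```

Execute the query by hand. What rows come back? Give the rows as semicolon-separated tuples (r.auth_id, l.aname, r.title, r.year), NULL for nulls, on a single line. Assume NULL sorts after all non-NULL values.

(5, Alice, P5, 2016); (5, Zane, P5, 2016); (5, NULL, P5, 2016); (7, Wendy, P1, 2016); (7, Wendy, P10, 2016); (7, Wendy, P16, 2024)

INNER JOIN keeps only pairs where the ON condition holds.
Matching on l.auth_id = r.auth_id. A NULL in a compared column never satisfies the condition.
- l row (auth_id=5): matches 1 r row(s) → 1 output row(s).
- l row (auth_id=1): no match → dropped.
- l row (auth_id=5): matches 1 r row(s) → 1 output row(s).
- l row (auth_id=1): no match → dropped.
- l row (auth_id=5): matches 1 r row(s) → 1 output row(s).
- l row (auth_id=NULL): no match → dropped.
- l row (auth_id=3): no match → dropped.
- l row (auth_id=7): matches 3 r row(s) → 3 output row(s).
After projecting and ordering:
r.auth_id | l.aname | r.title | r.year
5 | Alice | P5 | 2016
5 | Zane | P5 | 2016
5 | NULL | P5 | 2016
7 | Wendy | P1 | 2016
7 | Wendy | P10 | 2016
7 | Wendy | P16 | 2024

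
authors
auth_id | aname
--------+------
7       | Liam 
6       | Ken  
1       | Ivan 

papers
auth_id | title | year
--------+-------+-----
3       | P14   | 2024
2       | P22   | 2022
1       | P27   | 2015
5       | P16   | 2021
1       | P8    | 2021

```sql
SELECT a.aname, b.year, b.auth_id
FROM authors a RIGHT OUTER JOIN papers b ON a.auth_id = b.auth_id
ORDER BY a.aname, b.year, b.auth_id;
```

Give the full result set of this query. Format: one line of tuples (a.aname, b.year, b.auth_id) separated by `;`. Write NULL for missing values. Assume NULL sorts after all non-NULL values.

(Ivan, 2015, 1); (Ivan, 2021, 1); (NULL, 2021, 5); (NULL, 2022, 2); (NULL, 2024, 3)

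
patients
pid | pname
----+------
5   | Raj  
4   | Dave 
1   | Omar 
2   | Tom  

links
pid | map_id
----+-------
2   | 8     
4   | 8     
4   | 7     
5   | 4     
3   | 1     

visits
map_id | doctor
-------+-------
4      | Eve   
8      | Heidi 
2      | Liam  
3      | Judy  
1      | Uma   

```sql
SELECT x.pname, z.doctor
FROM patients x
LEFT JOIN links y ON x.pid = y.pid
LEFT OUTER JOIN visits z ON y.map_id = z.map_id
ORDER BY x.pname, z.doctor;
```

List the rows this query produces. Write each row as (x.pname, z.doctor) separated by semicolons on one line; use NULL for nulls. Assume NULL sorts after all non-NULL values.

Step 1 — x LEFT JOIN y on pid → 5 row(s).
Then LEFT JOIN `visits z` on map_id: each of those 5 rows is kept; rows whose y.map_id has no match in z get NULL for z's columns.

(Dave, Heidi); (Dave, NULL); (Omar, NULL); (Raj, Eve); (Tom, Heidi)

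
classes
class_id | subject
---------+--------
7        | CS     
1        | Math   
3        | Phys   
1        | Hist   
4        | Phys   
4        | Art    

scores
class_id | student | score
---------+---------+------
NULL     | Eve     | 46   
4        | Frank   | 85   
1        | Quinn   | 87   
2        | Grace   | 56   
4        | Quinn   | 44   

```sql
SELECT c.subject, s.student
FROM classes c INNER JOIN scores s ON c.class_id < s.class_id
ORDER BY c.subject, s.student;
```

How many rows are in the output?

8

INNER JOIN keeps only pairs where the ON condition holds.
Matching on c.class_id < s.class_id. A NULL in a compared column never satisfies the condition.
Matched pairs: 8.
Total: 8 rows.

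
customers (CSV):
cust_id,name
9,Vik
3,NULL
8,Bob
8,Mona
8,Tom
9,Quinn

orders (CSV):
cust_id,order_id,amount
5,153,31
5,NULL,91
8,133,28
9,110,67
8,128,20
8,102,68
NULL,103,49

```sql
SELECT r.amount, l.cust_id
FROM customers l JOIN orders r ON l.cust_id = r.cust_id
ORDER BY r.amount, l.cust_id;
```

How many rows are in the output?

11

INNER JOIN keeps only pairs where the ON condition holds.
Matching on l.cust_id = r.cust_id. A NULL in a compared column never satisfies the condition.
Matched pairs: 11.
Total: 11 rows.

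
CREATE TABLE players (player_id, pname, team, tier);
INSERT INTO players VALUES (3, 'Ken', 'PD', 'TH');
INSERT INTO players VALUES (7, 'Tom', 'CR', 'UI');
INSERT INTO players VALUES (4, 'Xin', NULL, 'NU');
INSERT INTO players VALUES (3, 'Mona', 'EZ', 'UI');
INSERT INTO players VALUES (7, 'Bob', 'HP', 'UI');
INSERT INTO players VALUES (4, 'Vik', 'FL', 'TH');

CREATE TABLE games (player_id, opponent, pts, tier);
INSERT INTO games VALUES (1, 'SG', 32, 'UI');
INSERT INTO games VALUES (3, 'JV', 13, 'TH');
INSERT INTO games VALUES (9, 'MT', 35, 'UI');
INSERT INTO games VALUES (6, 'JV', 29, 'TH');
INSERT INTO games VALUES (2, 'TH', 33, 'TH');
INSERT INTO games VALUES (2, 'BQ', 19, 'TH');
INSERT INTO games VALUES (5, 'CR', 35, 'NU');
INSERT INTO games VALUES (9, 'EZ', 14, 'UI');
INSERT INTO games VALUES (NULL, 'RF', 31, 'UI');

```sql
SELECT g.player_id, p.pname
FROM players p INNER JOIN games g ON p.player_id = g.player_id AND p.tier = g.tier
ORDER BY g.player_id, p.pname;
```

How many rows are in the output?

INNER JOIN keeps only pairs where the ON condition holds.
Matching on p.player_id = g.player_id AND p.tier = g.tier. A NULL in a compared column never satisfies the condition.
Matched pairs: 1.
Total: 1 rows.

1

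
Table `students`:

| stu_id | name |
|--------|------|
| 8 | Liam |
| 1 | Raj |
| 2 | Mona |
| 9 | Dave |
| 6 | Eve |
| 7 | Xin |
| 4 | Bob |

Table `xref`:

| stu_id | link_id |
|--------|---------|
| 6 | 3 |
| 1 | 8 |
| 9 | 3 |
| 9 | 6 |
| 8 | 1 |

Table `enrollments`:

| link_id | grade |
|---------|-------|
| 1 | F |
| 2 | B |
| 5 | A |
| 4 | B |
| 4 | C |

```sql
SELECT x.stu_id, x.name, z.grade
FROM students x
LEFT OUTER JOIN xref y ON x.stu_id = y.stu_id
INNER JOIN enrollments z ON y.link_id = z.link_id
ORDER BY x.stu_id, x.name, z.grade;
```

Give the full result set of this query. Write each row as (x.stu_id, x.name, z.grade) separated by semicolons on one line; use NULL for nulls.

Evaluate left to right. First `students x LEFT JOIN xref y` on stu_id: 8 row(s).
Then INNER JOIN `enrollments z` on link_id: keep only rows whose y.link_id appears in z.

(8, Liam, F)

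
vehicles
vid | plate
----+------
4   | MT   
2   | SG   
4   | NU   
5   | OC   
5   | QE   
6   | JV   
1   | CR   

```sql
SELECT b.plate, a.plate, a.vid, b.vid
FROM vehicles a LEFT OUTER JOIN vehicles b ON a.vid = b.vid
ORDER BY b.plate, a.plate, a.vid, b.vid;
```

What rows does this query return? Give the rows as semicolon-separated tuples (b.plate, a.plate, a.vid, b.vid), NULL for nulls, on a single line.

LEFT JOIN keeps every row from `vehicles a`; unmatched rows get NULL for `vehicles b`'s columns.
Matching on a.vid = b.vid.
- a[0] vid=4 → 2 match(es) in b → 2 row(s).
- a[1] vid=2 → 1 match(es) in b → 1 row(s).
- a[2] vid=4 → 2 match(es) in b → 2 row(s).
- a[3] vid=5 → 2 match(es) in b → 2 row(s).
- a[4] vid=5 → 2 match(es) in b → 2 row(s).
- a[5] vid=6 → 1 match(es) in b → 1 row(s).
- a[6] vid=1 → 1 match(es) in b → 1 row(s).

(CR, CR, 1, 1); (JV, JV, 6, 6); (MT, MT, 4, 4); (MT, NU, 4, 4); (NU, MT, 4, 4); (NU, NU, 4, 4); (OC, OC, 5, 5); (OC, QE, 5, 5); (QE, OC, 5, 5); (QE, QE, 5, 5); (SG, SG, 2, 2)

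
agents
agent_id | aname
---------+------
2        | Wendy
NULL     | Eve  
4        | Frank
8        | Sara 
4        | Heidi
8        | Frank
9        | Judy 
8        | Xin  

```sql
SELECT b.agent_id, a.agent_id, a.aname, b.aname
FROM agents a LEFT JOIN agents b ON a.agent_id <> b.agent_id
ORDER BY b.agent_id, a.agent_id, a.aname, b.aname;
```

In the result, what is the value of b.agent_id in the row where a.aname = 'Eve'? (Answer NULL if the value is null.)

LEFT JOIN keeps every row from `agents a`; unmatched rows get NULL for `agents b`'s columns.
Matching on a.agent_id <> b.agent_id. A NULL in a compared column never satisfies the condition.
- a[0] agent_id=2 → 6 match(es) in b → 6 row(s).
- a[1] agent_id=NULL → no match; kept with NULLs on the b side.
- a[2] agent_id=4 → 5 match(es) in b → 5 row(s).
- a[3] agent_id=8 → 4 match(es) in b → 4 row(s).
- a[4] agent_id=4 → 5 match(es) in b → 5 row(s).
- a[5] agent_id=8 → 4 match(es) in b → 4 row(s).
- a[6] agent_id=9 → 6 match(es) in b → 6 row(s).
- a[7] agent_id=8 → 4 match(es) in b → 4 row(s).

NULL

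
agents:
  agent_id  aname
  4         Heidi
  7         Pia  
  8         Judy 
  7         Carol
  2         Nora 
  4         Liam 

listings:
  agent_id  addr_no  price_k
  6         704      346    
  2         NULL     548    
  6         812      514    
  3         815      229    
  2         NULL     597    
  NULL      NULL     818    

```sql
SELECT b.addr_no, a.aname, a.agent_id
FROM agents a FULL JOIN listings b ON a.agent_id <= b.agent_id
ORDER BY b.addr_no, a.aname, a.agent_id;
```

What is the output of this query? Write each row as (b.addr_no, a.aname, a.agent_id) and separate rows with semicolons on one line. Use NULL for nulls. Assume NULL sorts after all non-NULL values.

(704, Heidi, 4); (704, Liam, 4); (704, Nora, 2); (812, Heidi, 4); (812, Liam, 4); (812, Nora, 2); (815, Nora, 2); (NULL, Carol, 7); (NULL, Judy, 8); (NULL, Nora, 2); (NULL, Nora, 2); (NULL, Pia, 7); (NULL, NULL, NULL)

FULL OUTER JOIN keeps every row from both sides; unmatched rows get NULL for the other side's columns.
Matching on a.agent_id <= b.agent_id. A NULL in a compared column never satisfies the condition.
- agent_id=4: 2 matching b row(s), so 2 row(s) emitted.
- agent_id=7: no b row matches, row kept with b columns NULL.
- agent_id=8: no b row matches, row kept with b columns NULL.
- agent_id=7: no b row matches, row kept with b columns NULL.
- agent_id=2: 5 matching b row(s), so 5 row(s) emitted.
- agent_id=4: 2 matching b row(s), so 2 row(s) emitted.
- 1 row(s) from b found no a partner → padded with NULL.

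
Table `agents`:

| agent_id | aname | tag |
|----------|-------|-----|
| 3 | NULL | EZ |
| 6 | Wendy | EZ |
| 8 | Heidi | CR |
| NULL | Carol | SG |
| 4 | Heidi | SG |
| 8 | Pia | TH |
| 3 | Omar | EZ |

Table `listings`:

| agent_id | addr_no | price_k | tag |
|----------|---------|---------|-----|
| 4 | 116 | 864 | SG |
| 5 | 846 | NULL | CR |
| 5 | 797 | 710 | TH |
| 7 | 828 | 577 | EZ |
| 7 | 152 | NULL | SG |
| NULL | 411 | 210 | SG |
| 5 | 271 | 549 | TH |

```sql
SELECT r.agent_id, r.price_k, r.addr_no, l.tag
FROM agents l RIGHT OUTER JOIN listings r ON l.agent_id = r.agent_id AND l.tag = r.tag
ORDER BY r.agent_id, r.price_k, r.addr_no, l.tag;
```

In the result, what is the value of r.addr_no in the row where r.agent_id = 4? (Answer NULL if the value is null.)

116

RIGHT JOIN keeps every row from `listings`; unmatched rows get NULL for `agents`'s columns.
Matching on l.agent_id = r.agent_id AND l.tag = r.tag. A NULL in a compared column never satisfies the condition.
- l[0] agent_id=3, tag=EZ → no match.
- l[1] agent_id=6, tag=EZ → no match.
- l[2] agent_id=8, tag=CR → no match.
- l[3] agent_id=NULL, tag=SG → no match.
- l[4] agent_id=4, tag=SG → 1 match(es) in r → 1 row(s).
- l[5] agent_id=8, tag=TH → no match.
- l[6] agent_id=3, tag=EZ → no match.
- 6 r row(s) had no l match → kept, l columns NULL.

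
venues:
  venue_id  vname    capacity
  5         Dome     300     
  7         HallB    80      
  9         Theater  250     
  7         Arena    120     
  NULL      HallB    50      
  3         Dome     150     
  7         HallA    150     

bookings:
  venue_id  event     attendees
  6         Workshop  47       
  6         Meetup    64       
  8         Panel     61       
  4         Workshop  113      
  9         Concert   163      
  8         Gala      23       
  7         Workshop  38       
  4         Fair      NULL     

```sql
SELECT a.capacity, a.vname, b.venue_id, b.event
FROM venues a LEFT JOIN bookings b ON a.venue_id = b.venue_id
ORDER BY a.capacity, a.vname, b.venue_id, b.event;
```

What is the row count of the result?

LEFT JOIN keeps every row from `venues`; unmatched rows get NULL for `bookings`'s columns.
Matching on a.venue_id = b.venue_id. A NULL in a compared column never satisfies the condition.
- a row (venue_id=5): no match → kept, b columns NULL.
- a row (venue_id=7): matches 1 b row(s) → 1 output row(s).
- a row (venue_id=9): matches 1 b row(s) → 1 output row(s).
- a row (venue_id=7): matches 1 b row(s) → 1 output row(s).
- a row (venue_id=NULL): no match → kept, b columns NULL.
- a row (venue_id=3): no match → kept, b columns NULL.
- a row (venue_id=7): matches 1 b row(s) → 1 output row(s).
Total: 4 matched + 3 padded = 7 rows.

7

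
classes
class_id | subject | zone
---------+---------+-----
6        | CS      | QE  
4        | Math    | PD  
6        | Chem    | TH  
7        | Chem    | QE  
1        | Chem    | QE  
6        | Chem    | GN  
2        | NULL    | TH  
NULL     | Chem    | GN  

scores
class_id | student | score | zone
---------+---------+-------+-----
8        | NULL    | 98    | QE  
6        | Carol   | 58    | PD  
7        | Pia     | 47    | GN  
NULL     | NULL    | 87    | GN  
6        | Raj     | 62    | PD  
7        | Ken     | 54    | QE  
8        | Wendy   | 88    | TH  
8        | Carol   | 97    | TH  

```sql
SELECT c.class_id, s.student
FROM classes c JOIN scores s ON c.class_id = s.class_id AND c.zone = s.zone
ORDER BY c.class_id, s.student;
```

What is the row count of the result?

1

INNER JOIN keeps only pairs where the ON condition holds.
Matching on c.class_id = s.class_id AND c.zone = s.zone. A NULL in a compared column never satisfies the condition.
- c[0] class_id=6, zone=QE → no match; dropped.
- c[1] class_id=4, zone=PD → no match; dropped.
- c[2] class_id=6, zone=TH → no match; dropped.
- c[3] class_id=7, zone=QE → 1 match(es) in s → 1 row(s).
- c[4] class_id=1, zone=QE → no match; dropped.
- c[5] class_id=6, zone=GN → no match; dropped.
- c[6] class_id=2, zone=TH → no match; dropped.
- c[7] class_id=NULL, zone=GN → no match; dropped.
Total: 1 rows.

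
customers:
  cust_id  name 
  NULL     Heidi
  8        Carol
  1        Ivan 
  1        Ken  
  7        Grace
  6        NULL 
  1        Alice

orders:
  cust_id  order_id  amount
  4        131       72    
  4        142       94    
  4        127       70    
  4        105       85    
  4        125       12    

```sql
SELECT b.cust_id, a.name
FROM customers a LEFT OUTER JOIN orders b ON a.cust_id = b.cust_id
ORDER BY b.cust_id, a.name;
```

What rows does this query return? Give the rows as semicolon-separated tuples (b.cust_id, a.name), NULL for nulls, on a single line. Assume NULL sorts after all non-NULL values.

(NULL, Alice); (NULL, Carol); (NULL, Grace); (NULL, Heidi); (NULL, Ivan); (NULL, Ken); (NULL, NULL)

LEFT JOIN keeps every row from `customers`; unmatched rows get NULL for `orders`'s columns.
Matching on a.cust_id = b.cust_id. A NULL in a compared column never satisfies the condition.
- cust_id=NULL: no b row matches, row kept with b columns NULL.
- cust_id=8: no b row matches, row kept with b columns NULL.
- cust_id=1: no b row matches, row kept with b columns NULL.
- cust_id=1: no b row matches, row kept with b columns NULL.
- cust_id=7: no b row matches, row kept with b columns NULL.
- cust_id=6: no b row matches, row kept with b columns NULL.
- cust_id=1: no b row matches, row kept with b columns NULL.
After projecting and ordering:
b.cust_id | a.name
NULL | Alice
NULL | Carol
NULL | Grace
NULL | Heidi
NULL | Ivan
NULL | Ken
NULL | NULL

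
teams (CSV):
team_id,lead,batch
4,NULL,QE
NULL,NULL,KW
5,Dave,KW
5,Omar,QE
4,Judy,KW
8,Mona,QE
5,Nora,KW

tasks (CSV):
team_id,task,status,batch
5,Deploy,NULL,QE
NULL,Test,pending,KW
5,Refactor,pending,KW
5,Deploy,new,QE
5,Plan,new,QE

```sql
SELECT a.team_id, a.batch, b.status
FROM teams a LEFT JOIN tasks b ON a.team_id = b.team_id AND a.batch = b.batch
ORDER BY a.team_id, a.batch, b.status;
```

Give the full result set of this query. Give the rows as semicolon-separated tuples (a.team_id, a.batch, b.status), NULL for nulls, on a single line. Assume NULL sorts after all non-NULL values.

(4, KW, NULL); (4, QE, NULL); (5, KW, pending); (5, KW, pending); (5, QE, new); (5, QE, new); (5, QE, NULL); (8, QE, NULL); (NULL, KW, NULL)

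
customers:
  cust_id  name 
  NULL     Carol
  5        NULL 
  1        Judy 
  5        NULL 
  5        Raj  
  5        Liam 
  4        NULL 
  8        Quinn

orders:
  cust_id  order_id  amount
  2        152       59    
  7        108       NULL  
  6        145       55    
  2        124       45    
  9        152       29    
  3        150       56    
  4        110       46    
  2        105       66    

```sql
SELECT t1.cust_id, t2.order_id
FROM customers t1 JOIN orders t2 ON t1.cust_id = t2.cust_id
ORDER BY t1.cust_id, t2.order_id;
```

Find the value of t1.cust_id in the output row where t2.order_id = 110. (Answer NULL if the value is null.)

4

INNER JOIN keeps only pairs where the ON condition holds.
Matching on t1.cust_id = t2.cust_id. A NULL in a compared column never satisfies the condition.
Matched pairs: 1.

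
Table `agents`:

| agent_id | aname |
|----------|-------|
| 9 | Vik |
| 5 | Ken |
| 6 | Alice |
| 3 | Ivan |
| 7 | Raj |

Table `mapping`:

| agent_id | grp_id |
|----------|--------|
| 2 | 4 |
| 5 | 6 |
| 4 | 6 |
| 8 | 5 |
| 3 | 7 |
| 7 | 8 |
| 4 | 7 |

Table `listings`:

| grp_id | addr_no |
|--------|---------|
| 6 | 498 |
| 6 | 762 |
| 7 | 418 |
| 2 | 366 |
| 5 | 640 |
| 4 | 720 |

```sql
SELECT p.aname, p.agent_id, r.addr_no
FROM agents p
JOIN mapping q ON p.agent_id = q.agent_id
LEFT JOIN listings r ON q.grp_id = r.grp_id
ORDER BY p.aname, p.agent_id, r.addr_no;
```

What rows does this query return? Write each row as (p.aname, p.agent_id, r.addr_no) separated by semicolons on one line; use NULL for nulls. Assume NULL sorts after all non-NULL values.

(Ivan, 3, 418); (Ken, 5, 498); (Ken, 5, 762); (Raj, 7, NULL)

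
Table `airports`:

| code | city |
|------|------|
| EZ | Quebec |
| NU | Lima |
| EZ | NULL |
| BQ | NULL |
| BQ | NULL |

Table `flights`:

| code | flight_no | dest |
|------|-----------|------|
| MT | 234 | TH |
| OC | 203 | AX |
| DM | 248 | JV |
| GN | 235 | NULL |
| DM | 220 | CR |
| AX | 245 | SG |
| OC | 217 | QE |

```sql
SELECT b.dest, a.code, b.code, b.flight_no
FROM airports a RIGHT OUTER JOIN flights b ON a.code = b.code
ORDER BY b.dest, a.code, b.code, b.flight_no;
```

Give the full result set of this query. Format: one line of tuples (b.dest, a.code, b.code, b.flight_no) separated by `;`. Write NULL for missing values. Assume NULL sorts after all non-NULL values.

(AX, NULL, OC, 203); (CR, NULL, DM, 220); (JV, NULL, DM, 248); (QE, NULL, OC, 217); (SG, NULL, AX, 245); (TH, NULL, MT, 234); (NULL, NULL, GN, 235)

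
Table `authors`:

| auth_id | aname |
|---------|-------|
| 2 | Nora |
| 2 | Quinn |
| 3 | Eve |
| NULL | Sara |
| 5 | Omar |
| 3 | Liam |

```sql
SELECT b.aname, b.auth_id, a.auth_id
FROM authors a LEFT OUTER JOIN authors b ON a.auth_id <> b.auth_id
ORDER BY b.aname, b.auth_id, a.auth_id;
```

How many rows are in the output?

LEFT JOIN keeps every row from `authors a`; unmatched rows get NULL for `authors b`'s columns.
Matching on a.auth_id <> b.auth_id. A NULL in a compared column never satisfies the condition.
- a row (auth_id=2): matches 3 b row(s) → 3 output row(s).
- a row (auth_id=2): matches 3 b row(s) → 3 output row(s).
- a row (auth_id=3): matches 3 b row(s) → 3 output row(s).
- a row (auth_id=NULL): no match → kept, b columns NULL.
- a row (auth_id=5): matches 4 b row(s) → 4 output row(s).
- a row (auth_id=3): matches 3 b row(s) → 3 output row(s).
Total: 16 matched + 1 padded = 17 rows.

17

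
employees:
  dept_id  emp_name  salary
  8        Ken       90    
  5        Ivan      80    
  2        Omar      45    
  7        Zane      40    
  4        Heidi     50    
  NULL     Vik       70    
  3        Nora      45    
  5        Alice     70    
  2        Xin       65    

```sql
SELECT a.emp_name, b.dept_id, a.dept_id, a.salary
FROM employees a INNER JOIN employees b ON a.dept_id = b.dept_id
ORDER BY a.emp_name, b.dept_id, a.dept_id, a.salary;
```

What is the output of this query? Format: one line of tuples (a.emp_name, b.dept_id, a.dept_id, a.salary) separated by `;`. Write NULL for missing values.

INNER JOIN keeps only pairs where the ON condition holds.
Matching on a.dept_id = b.dept_id. A NULL in a compared column never satisfies the condition.
- a[0] dept_id=8 → 1 match(es) in b → 1 row(s).
- a[1] dept_id=5 → 2 match(es) in b → 2 row(s).
- a[2] dept_id=2 → 2 match(es) in b → 2 row(s).
- a[3] dept_id=7 → 1 match(es) in b → 1 row(s).
- a[4] dept_id=4 → 1 match(es) in b → 1 row(s).
- a[5] dept_id=NULL → no match; dropped.
- a[6] dept_id=3 → 1 match(es) in b → 1 row(s).
- a[7] dept_id=5 → 2 match(es) in b → 2 row(s).
- a[8] dept_id=2 → 2 match(es) in b → 2 row(s).

(Alice, 5, 5, 70); (Alice, 5, 5, 70); (Heidi, 4, 4, 50); (Ivan, 5, 5, 80); (Ivan, 5, 5, 80); (Ken, 8, 8, 90); (Nora, 3, 3, 45); (Omar, 2, 2, 45); (Omar, 2, 2, 45); (Xin, 2, 2, 65); (Xin, 2, 2, 65); (Zane, 7, 7, 40)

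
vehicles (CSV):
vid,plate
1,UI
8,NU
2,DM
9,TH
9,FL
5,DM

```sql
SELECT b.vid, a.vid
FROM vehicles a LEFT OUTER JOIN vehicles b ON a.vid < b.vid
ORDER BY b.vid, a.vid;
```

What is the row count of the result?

16

LEFT JOIN keeps every row from `vehicles a`; unmatched rows get NULL for `vehicles b`'s columns.
Matching on a.vid < b.vid.
Matched pairs: 14; unmatched a rows kept: 2.
Total: 14 matched + 2 padded = 16 rows.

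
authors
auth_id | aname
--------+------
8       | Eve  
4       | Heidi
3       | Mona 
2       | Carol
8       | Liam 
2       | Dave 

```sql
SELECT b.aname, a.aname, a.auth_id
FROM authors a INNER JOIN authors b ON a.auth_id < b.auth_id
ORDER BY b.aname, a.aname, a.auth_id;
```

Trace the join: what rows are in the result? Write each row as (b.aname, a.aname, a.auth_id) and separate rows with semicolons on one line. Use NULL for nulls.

INNER JOIN keeps only pairs where the ON condition holds.
Matching on a.auth_id < b.auth_id.
- a (auth_id=8) has no partner → excluded.
- a (auth_id=4) pairs with 2 row(s) of b.
- a (auth_id=3) pairs with 3 row(s) of b.
- a (auth_id=2) pairs with 4 row(s) of b.
- a (auth_id=8) has no partner → excluded.
- a (auth_id=2) pairs with 4 row(s) of b.

(Eve, Carol, 2); (Eve, Dave, 2); (Eve, Heidi, 4); (Eve, Mona, 3); (Heidi, Carol, 2); (Heidi, Dave, 2); (Heidi, Mona, 3); (Liam, Carol, 2); (Liam, Dave, 2); (Liam, Heidi, 4); (Liam, Mona, 3); (Mona, Carol, 2); (Mona, Dave, 2)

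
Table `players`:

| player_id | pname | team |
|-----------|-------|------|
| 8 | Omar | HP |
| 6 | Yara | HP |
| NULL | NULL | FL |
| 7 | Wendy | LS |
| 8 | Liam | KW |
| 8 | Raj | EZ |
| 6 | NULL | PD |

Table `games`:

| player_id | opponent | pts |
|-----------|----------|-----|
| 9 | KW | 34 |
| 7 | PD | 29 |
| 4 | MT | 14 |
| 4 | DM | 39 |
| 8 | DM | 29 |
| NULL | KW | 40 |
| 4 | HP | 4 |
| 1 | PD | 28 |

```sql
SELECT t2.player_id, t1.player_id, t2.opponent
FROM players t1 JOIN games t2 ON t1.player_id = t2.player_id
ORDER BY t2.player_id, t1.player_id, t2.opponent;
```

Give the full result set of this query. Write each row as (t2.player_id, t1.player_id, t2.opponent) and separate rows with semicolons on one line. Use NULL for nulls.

(7, 7, PD); (8, 8, DM); (8, 8, DM); (8, 8, DM)

INNER JOIN keeps only pairs where the ON condition holds.
Matching on t1.player_id = t2.player_id. A NULL in a compared column never satisfies the condition.
- t1 (player_id=8) pairs with 1 row(s) of t2.
- t1 (player_id=6) has no partner → excluded.
- t1 (player_id=NULL) has no partner → excluded.
- t1 (player_id=7) pairs with 1 row(s) of t2.
- t1 (player_id=8) pairs with 1 row(s) of t2.
- t1 (player_id=8) pairs with 1 row(s) of t2.
- t1 (player_id=6) has no partner → excluded.
After projecting and ordering:
t2.player_id | t1.player_id | t2.opponent
7 | 7 | PD
8 | 8 | DM
8 | 8 | DM
8 | 8 | DM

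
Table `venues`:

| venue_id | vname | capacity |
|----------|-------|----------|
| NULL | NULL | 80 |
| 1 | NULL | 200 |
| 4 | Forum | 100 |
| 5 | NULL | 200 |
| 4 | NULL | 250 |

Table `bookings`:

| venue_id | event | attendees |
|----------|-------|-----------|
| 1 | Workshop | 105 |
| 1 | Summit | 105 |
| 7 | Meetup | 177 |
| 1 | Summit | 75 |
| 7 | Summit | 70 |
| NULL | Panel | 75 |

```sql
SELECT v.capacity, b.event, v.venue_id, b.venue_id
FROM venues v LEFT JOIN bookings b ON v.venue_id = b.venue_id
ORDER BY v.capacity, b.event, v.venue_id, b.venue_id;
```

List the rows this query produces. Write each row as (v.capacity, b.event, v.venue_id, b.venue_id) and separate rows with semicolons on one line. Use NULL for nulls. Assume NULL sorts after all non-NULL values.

(80, NULL, NULL, NULL); (100, NULL, 4, NULL); (200, Summit, 1, 1); (200, Summit, 1, 1); (200, Workshop, 1, 1); (200, NULL, 5, NULL); (250, NULL, 4, NULL)

LEFT JOIN keeps every row from `venues`; unmatched rows get NULL for `bookings`'s columns.
Matching on v.venue_id = b.venue_id. A NULL in a compared column never satisfies the condition.
Matched pairs: 3; unmatched v rows kept: 4.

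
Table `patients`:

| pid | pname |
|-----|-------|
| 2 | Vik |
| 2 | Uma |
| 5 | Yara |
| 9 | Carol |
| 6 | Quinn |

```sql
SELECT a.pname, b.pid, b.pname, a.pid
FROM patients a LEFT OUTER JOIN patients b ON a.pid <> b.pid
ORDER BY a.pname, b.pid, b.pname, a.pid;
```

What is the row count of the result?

18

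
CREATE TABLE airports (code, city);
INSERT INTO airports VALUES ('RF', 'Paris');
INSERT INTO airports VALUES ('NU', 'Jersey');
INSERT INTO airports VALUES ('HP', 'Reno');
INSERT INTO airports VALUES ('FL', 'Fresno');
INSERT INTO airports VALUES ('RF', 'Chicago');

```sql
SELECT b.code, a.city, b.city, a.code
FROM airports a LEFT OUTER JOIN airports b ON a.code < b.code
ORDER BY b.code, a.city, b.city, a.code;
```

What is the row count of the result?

11

LEFT JOIN keeps every row from `airports a`; unmatched rows get NULL for `airports b`'s columns.
Matching on a.code < b.code.
- code=RF: no b row matches, row kept with b columns NULL.
- code=NU: 2 matching b row(s), so 2 row(s) emitted.
- code=HP: 3 matching b row(s), so 3 row(s) emitted.
- code=FL: 4 matching b row(s), so 4 row(s) emitted.
- code=RF: no b row matches, row kept with b columns NULL.
Total: 9 matched + 2 padded = 11 rows.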